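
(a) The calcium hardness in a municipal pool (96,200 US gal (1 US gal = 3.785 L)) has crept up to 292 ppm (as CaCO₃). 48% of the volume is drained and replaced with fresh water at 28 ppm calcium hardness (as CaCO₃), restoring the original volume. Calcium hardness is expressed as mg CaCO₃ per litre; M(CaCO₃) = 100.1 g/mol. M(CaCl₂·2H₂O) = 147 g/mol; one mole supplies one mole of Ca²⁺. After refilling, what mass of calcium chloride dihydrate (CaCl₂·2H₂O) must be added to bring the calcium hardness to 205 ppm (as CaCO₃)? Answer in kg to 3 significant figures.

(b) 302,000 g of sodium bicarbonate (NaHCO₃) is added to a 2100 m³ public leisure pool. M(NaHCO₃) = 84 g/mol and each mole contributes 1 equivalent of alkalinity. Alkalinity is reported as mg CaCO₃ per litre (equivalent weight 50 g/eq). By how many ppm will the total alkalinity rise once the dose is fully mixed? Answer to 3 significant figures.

(a) Volume: 96,200 US gal × 3.785 L/gal = 364,117 L.
(a) After draining 48% and refilling: 292 × 0.52 + 28 × 0.48 = 165.28 ppm.
(a) Deficit to target: 205 − 165.28 = 39.72 mg/L.
(a) As CaCO₃: 39.72 mg/L × 364,117 L = 14,460 g; ÷ 100.1 = 144.5 mol Ca²⁺.
(a) Mass: 144.5 × 147 = 21,240 g.

(b) Volume: 2100 m³ = 2,100,000 L.
(b) Moles of NaHCO₃: 302,000 g ÷ 84 g/mol = 3595 mol → 3595 eq of alkalinity.
(b) As CaCO₃: 3595 eq × 50 g/eq = 179,800 g.
(b) Rise: 179,800 g / 2,100,000 L × 1000 = 85.6 mg/L.

(a) 21.2 kg; (b) 85.6 ppm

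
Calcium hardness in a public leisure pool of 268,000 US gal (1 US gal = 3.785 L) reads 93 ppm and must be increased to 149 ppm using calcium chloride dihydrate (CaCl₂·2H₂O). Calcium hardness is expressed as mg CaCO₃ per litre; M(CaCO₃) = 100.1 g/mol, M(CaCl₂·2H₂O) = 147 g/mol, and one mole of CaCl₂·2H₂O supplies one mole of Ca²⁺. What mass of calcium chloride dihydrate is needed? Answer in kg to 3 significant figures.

Volume: 268,000 US gal × 3.785 L/gal = 1,014,380 L.
Hardness to add: (149 − 93) = 56 mg/L as CaCO₃ × 1,014,380 L = 56,810 g as CaCO₃.
Moles of Ca²⁺ (1 mol Ca²⁺ ≡ 1 mol CaCO₃): 56,810 / 100.1 g/mol = 567.5 mol.
Mass of CaCl₂·2H₂O: 567.5 × 147 = 83,420 g.

83.4 kg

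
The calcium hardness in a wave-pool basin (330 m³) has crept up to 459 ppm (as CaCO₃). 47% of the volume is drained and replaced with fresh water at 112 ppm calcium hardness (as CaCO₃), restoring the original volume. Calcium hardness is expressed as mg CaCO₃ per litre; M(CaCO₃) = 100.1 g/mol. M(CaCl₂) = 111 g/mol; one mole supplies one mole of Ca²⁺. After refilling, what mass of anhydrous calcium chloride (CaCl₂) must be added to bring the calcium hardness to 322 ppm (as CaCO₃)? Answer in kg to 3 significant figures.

Volume: 330 m³ = 330,000 L.
After draining 47% and refilling: 459 × 0.53 + 112 × 0.47 = 295.91 ppm.
Deficit to target: 322 − 295.91 = 26.09 mg/L.
As CaCO₃: 26.09 mg/L × 330,000 L = 8610 g; ÷ 100.1 = 86.01 mol Ca²⁺.
Mass: 86.01 × 111 = 9547 g.

9.55 kg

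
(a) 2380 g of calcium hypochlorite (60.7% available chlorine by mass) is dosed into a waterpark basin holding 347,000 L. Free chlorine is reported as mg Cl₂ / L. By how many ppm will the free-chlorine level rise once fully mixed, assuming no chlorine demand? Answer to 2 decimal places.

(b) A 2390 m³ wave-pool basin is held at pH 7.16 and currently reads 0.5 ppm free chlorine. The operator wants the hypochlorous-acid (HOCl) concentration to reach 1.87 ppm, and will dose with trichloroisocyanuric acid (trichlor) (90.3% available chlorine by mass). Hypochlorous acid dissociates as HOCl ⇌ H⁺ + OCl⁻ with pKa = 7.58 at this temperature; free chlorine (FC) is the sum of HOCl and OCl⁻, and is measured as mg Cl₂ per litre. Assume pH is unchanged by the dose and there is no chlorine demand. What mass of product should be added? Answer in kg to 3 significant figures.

(a) Available chlorine delivered: 2380 g × 0.607 = 1445 g as Cl₂.
(a) Concentration rise: 1445 g / 347,000 L = 4.163 mg/L = 4.16 ppm.

(b) Volume: 2390 m³ = 2,390,000 L.
(b) [OCl⁻]/[HOCl] = 10^(pH − pKa) = 10^(7.16 − 7.58) = 0.3802; fraction as HOCl = 1/(1 + 0.3802) = 0.7245.
(b) Free chlorine required for 1.87 ppm HOCl: 1.87 / 0.7245 = 2.581 ppm.
(b) FC to add: 2.581 − 0.5 = 2.081 mg/L as Cl₂.
(b) Cl₂ equivalent: 2.081 mg/L × 2,390,000 L = 4973 g.
(b) Product at 90.3% available Cl: 4973 / 0.903 = 5508 g.

(a) 4.16 ppm; (b) 5.51 kg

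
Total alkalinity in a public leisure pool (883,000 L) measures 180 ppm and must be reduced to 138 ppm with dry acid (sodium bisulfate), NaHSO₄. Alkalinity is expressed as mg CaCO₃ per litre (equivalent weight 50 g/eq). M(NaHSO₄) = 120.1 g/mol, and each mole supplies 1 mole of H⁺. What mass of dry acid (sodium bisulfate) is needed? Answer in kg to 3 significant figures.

89.1 kg

Alkalinity to neutralize: (180 − 138) = 42 mg/L as CaCO₃ × 883,000 L = 37,090 g as CaCO₃.
Equivalents of H⁺ required: 37,090 ÷ 50 g/eq = 741.7 eq = 741.7 mol NaHSO₄.
Mass of NaHSO₄: 741.7 × 120.1 = 89,080 g.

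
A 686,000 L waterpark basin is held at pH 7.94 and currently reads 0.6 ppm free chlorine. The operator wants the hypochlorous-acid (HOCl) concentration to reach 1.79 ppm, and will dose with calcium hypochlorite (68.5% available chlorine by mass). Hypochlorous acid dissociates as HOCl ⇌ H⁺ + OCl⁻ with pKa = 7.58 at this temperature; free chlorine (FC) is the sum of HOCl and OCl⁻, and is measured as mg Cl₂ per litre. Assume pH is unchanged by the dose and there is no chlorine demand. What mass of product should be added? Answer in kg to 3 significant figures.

5.30 kg

[OCl⁻]/[HOCl] = 10^(pH − pKa) = 10^(7.94 − 7.58) = 2.291; fraction as HOCl = 1/(1 + 2.291) = 0.3039.
Free chlorine required for 1.79 ppm HOCl: 1.79 / 0.3039 = 5.891 ppm.
FC to add: 5.891 − 0.6 = 5.291 mg/L as Cl₂.
Cl₂ equivalent: 5.291 mg/L × 686,000 L = 3629 g.
Product at 68.5% available Cl: 3629 / 0.685 = 5298 g.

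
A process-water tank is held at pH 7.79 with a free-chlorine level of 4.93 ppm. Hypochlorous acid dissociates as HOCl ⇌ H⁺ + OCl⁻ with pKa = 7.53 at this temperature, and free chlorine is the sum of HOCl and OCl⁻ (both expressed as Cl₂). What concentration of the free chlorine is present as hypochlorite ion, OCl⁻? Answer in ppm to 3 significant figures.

[OCl⁻]/[HOCl] = 10^(pH − pKa) = 10^(7.79 − 7.53) = 10^0.26 = 1.82.
Fraction as HOCl = 1 / (1 + 1.82) = 0.3546.
OCl⁻ = (1 − 0.3546) × 4.93 ppm = 3.182 ppm.

3.18 ppm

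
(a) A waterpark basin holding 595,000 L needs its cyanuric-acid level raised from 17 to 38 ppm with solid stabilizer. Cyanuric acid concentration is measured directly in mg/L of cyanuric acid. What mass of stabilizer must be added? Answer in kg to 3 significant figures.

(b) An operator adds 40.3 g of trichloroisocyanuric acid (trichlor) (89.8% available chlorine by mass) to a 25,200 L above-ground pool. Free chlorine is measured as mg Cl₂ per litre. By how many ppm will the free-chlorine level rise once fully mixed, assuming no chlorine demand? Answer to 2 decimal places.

(a) 12.5 kg; (b) 1.44 ppm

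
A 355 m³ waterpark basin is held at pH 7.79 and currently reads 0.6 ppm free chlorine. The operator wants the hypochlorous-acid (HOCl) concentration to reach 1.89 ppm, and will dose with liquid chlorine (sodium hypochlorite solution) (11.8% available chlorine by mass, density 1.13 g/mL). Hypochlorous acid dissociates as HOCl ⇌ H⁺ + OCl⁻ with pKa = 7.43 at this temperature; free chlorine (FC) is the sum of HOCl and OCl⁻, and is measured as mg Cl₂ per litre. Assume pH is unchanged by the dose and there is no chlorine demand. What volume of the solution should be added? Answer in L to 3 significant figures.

15.0 L

Volume: 355 m³ = 355,000 L.
[OCl⁻]/[HOCl] = 10^(pH − pKa) = 10^(7.79 − 7.43) = 2.291; fraction as HOCl = 1/(1 + 2.291) = 0.3039.
Free chlorine required for 1.89 ppm HOCl: 1.89 / 0.3039 = 6.22 ppm.
FC to add: 6.22 − 0.6 = 5.62 mg/L as Cl₂.
Cl₂ equivalent: 5.62 mg/L × 355,000 L = 1995 g.
Product at 11.8% available Cl: 1995 / 0.118 = 16,910 g.
Volume: 16,910 g ÷ 1.13 g/mL = 14,960 mL.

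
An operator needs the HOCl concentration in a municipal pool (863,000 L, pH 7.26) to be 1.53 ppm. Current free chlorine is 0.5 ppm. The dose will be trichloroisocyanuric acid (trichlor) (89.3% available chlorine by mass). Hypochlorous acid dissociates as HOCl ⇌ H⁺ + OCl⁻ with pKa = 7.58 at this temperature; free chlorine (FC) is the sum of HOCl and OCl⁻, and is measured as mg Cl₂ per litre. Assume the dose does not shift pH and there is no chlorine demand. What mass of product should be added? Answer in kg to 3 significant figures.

1.70 kg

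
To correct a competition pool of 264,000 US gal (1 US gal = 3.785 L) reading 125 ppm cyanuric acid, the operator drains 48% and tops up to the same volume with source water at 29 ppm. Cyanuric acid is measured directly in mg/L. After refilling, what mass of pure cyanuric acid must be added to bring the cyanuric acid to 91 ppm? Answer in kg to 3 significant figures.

Volume: 264,000 US gal × 3.785 L/gal = 999,240 L.
After draining 48% and refilling: 125 × 0.52 + 29 × 0.48 = 78.92 ppm.
Deficit to target: 91 − 78.92 = 12.08 mg/L.
Mass: 12.08 mg/L × 999,240 L = 12,070 g cyanuric acid.

12.1 kg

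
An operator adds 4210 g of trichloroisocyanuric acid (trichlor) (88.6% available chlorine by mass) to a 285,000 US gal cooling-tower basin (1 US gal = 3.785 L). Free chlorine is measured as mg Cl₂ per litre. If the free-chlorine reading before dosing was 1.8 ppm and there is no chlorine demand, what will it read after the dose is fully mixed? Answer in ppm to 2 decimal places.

Volume: 285,000 US gal × 3.785 L/gal = 1,078,725 L.
Available chlorine delivered: 4210 g × 0.886 = 3730 g as Cl₂.
Concentration rise: 3730 g / 1,078,725 L = 3.458 mg/L = 3.46 ppm.
Final FC: 1.8 + 3.46 = 5.26 ppm.

5.26 ppm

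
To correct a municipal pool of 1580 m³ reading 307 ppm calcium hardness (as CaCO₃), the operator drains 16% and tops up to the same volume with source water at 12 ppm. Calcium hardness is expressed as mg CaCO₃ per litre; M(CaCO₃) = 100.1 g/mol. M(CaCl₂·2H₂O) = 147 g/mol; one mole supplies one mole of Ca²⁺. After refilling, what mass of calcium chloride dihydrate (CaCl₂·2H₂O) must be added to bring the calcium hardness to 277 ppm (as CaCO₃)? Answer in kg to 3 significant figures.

Volume: 1580 m³ = 1,580,000 L.
After draining 16% and refilling: 307 × 0.84 + 12 × 0.16 = 259.8 ppm.
Deficit to target: 277 − 259.8 = 17.2 mg/L.
As CaCO₃: 17.2 mg/L × 1,580,000 L = 27,180 g; ÷ 100.1 = 271.5 mol Ca²⁺.
Mass: 271.5 × 147 = 39,910 g.

39.9 kg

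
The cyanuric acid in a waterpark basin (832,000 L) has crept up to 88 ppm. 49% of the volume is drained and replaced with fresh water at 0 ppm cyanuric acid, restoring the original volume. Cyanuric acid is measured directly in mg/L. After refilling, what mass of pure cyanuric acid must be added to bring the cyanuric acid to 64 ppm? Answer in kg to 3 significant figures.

15.9 kg

After draining 49% and refilling: 88 × 0.51 + 0 × 0.49 = 44.88 ppm.
Deficit to target: 64 − 44.88 = 19.12 mg/L.
Mass: 19.12 mg/L × 832,000 L = 15,910 g cyanuric acid.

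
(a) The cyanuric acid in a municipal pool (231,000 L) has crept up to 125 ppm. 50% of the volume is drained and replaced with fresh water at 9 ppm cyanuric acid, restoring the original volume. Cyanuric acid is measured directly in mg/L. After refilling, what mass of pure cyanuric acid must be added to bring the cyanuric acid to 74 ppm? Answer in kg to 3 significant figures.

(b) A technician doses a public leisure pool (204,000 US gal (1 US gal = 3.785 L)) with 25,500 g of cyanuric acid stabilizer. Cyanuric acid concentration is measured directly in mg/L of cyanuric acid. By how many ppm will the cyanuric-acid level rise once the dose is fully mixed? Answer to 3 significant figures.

(a) 1.62 kg; (b) 33.0 ppm

(a) After draining 50% and refilling: 125 × 0.50 + 9 × 0.50 = 67 ppm.
(a) Deficit to target: 74 − 67 = 7 mg/L.
(a) Mass: 7 mg/L × 231,000 L = 1617 g cyanuric acid.

(b) Volume: 204,000 US gal × 3.785 L/gal = 772,140 L.
(b) Rise: 25,500 g / 772,140 L × 1000 = 33.03 mg/L.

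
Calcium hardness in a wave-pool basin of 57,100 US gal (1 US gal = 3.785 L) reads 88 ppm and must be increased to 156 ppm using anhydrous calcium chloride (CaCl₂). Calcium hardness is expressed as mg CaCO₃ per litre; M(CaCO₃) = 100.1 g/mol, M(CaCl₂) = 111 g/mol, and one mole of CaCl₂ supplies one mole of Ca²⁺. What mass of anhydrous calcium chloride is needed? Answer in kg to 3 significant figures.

16.3 kg

Volume: 57,100 US gal × 3.785 L/gal = 216,124 L.
Hardness to add: (156 − 88) = 68 mg/L as CaCO₃ × 216,124 L = 14,700 g as CaCO₃.
Moles of Ca²⁺ (1 mol Ca²⁺ ≡ 1 mol CaCO₃): 14,700 / 100.1 g/mol = 146.8 mol.
Mass of CaCl₂: 146.8 × 111 = 16,300 g.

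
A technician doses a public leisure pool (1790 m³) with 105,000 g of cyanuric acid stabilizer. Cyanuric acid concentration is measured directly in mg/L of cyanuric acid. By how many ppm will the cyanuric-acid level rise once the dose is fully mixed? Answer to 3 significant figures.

58.7 ppm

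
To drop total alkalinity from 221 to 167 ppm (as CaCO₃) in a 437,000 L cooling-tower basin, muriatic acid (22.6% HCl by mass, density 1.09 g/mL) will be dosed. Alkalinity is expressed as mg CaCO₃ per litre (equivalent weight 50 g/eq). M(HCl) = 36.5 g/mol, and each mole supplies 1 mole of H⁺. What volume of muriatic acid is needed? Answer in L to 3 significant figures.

69.9 L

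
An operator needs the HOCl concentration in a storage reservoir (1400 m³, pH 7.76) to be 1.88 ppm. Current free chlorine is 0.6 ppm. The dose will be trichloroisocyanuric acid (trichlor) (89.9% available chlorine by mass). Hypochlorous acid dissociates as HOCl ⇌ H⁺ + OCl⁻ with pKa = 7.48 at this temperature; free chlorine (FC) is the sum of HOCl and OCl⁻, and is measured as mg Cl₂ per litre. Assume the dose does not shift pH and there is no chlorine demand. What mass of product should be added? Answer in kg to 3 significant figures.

7.57 kg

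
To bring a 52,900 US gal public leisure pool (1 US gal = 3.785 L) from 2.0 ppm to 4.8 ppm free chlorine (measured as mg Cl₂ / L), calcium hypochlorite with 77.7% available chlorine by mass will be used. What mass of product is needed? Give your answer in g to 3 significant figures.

722 g

Volume: 52,900 US gal × 3.785 L/gal = 200,226 L.
Chlorine deficit: 4.8 − 2.0 = 2.8 ppm = 2.8 mg/L as Cl₂.
Cl₂ equivalent needed: 2.8 mg/L × 200,226 L = 560,600 mg = 560.6 g.
Product at 77.7% available chlorine: 560.6 / 0.777 = 721.5 g.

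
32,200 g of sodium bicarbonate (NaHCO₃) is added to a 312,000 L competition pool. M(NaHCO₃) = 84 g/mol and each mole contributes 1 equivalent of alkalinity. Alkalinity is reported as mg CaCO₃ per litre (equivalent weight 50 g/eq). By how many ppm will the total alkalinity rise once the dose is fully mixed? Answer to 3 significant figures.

61.4 ppm

Moles of NaHCO₃: 32,200 g ÷ 84 g/mol = 383.3 mol → 383.3 eq of alkalinity.
As CaCO₃: 383.3 eq × 50 g/eq = 19,170 g.
Rise: 19,170 g / 312,000 L × 1000 = 61.43 mg/L.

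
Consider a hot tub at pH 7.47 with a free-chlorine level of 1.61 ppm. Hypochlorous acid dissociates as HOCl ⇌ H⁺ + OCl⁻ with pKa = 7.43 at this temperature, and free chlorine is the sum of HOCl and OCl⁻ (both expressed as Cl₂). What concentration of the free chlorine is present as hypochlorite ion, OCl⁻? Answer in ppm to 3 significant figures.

0.842 ppm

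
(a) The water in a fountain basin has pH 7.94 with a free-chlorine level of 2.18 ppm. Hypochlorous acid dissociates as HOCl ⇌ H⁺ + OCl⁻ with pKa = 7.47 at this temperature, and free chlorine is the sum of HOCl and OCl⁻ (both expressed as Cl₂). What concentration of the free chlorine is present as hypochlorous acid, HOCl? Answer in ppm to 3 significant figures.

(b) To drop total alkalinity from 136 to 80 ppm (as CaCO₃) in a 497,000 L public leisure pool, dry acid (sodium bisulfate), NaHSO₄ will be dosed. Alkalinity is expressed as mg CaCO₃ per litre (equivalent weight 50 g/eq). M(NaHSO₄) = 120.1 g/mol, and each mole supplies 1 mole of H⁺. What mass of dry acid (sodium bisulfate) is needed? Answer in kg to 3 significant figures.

(a) [OCl⁻]/[HOCl] = 10^(pH − pKa) = 10^(7.94 − 7.47) = 10^0.47 = 2.951.
(a) Fraction as HOCl = 1 / (1 + 2.951) = 0.2531.
(a) HOCl = 0.2531 × 2.18 ppm = 0.5517 ppm.

(b) Alkalinity to neutralize: (136 − 80) = 56 mg/L as CaCO₃ × 497,000 L = 27,830 g as CaCO₃.
(b) Equivalents of H⁺ required: 27,830 ÷ 50 g/eq = 556.6 eq = 556.6 mol NaHSO₄.
(b) Mass of NaHSO₄: 556.6 × 120.1 = 66,850 g.

(a) 0.552 ppm; (b) 66.9 kg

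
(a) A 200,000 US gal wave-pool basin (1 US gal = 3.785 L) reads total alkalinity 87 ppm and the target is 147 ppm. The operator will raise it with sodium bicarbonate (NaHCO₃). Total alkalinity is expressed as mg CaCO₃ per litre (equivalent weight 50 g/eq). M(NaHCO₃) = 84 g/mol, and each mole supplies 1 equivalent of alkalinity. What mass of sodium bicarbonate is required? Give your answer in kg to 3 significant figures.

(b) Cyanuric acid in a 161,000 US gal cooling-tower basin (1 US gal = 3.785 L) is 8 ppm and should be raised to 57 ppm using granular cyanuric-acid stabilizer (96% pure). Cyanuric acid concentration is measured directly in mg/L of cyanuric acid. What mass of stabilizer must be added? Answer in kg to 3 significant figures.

(a) 76.3 kg; (b) 31.1 kg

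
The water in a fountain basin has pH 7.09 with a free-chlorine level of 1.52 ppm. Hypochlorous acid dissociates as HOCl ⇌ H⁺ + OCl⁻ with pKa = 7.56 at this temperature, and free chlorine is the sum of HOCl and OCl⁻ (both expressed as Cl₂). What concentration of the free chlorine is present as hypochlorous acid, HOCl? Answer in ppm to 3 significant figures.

1.14 ppm

[OCl⁻]/[HOCl] = 10^(pH − pKa) = 10^(7.09 − 7.56) = 10^-0.47 = 0.3388.
Fraction as HOCl = 1 / (1 + 0.3388) = 0.7469.
HOCl = 0.7469 × 1.52 ppm = 1.135 ppm.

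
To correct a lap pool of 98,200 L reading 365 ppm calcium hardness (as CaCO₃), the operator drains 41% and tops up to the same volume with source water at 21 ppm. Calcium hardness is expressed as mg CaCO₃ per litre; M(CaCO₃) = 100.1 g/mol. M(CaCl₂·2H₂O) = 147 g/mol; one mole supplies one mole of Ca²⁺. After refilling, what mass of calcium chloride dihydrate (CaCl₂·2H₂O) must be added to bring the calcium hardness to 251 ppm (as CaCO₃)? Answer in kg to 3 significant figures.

After draining 41% and refilling: 365 × 0.59 + 21 × 0.41 = 223.96 ppm.
Deficit to target: 251 − 223.96 = 27.04 mg/L.
As CaCO₃: 27.04 mg/L × 98,200 L = 2655 g; ÷ 100.1 = 26.53 mol Ca²⁺.
Mass: 26.53 × 147 = 3899 g.

3.90 kg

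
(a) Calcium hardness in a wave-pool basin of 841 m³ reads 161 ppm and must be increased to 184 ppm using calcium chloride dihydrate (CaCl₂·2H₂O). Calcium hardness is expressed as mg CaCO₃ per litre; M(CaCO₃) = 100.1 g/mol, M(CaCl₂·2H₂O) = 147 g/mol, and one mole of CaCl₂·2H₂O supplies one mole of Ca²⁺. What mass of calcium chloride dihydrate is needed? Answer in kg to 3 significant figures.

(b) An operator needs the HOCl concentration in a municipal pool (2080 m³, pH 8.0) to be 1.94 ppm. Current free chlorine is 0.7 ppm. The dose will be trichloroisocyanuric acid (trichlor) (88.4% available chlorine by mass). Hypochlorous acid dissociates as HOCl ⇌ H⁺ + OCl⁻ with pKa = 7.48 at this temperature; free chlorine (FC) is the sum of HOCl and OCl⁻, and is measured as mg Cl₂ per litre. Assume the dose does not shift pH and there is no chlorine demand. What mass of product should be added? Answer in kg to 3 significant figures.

(a) 28.4 kg; (b) 18.0 kg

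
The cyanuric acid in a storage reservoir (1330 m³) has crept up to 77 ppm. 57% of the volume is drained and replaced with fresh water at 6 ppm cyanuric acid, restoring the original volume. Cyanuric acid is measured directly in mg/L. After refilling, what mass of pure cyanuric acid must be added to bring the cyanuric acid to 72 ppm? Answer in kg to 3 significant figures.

47.2 kg

Volume: 1330 m³ = 1,330,000 L.
After draining 57% and refilling: 77 × 0.43 + 6 × 0.57 = 36.53 ppm.
Deficit to target: 72 − 36.53 = 35.47 mg/L.
Mass: 35.47 mg/L × 1,330,000 L = 47,180 g cyanuric acid.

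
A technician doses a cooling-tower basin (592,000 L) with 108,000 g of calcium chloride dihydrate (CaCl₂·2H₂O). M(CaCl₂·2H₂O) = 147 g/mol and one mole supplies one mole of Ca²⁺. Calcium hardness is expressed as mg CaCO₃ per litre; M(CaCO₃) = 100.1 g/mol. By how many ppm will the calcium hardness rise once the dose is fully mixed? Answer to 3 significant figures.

124 ppm

Moles of Ca²⁺: 108,000 g ÷ 147 g/mol = 734.7 mol.
As CaCO₃: 734.7 mol × 100.1 g/mol = 73,540 g.
Rise: 73,540 g / 592,000 L × 1000 = 124.2 mg/L.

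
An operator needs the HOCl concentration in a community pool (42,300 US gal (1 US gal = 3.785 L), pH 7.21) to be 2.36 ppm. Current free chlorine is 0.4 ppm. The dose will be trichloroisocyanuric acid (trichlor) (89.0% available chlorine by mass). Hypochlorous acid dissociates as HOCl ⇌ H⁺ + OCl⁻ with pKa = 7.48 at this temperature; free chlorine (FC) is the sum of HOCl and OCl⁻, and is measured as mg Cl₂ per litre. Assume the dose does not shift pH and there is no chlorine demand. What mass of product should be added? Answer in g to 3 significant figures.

Volume: 42,300 US gal × 3.785 L/gal = 160,106 L.
[OCl⁻]/[HOCl] = 10^(pH − pKa) = 10^(7.21 − 7.48) = 0.537; fraction as HOCl = 1/(1 + 0.537) = 0.6506.
Free chlorine required for 2.36 ppm HOCl: 2.36 / 0.6506 = 3.627 ppm.
FC to add: 3.627 − 0.4 = 3.227 mg/L as Cl₂.
Cl₂ equivalent: 3.227 mg/L × 160,106 L = 516.7 g.
Product at 89.0% available Cl: 516.7 / 0.89 = 580.6 g.

581 g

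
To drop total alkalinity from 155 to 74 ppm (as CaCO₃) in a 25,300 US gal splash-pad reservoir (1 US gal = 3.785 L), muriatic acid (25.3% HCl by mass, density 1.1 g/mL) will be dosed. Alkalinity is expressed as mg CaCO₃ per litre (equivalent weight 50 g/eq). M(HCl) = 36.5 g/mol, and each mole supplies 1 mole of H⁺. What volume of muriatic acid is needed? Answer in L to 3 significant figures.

Volume: 25,300 US gal × 3.785 L/gal = 95,760 L.
Alkalinity to neutralize: (155 − 74) = 81 mg/L as CaCO₃ × 95,760 L = 7757 g as CaCO₃.
Equivalents of H⁺ required: 7757 ÷ 50 g/eq = 155.1 eq = 155.1 mol HCl.
Mass of HCl: 155.1 × 36.5 = 5662 g.
Mass of 25.3% solution: 5662 / 0.253 = 22,380 g.
Volume: 22,380 g ÷ 1.1 g/mL = 20,350 mL.

20.3 L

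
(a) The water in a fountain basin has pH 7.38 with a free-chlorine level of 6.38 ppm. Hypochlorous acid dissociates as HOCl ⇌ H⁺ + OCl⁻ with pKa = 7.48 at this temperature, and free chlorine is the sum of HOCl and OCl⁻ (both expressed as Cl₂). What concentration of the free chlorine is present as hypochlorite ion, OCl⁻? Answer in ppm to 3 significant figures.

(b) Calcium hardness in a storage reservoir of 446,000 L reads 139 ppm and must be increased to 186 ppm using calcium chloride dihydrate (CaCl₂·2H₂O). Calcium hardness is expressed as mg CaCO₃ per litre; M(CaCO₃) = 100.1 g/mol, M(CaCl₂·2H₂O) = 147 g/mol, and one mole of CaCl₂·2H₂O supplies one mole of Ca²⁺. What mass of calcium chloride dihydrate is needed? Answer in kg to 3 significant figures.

(a) 2.82 ppm; (b) 30.8 kg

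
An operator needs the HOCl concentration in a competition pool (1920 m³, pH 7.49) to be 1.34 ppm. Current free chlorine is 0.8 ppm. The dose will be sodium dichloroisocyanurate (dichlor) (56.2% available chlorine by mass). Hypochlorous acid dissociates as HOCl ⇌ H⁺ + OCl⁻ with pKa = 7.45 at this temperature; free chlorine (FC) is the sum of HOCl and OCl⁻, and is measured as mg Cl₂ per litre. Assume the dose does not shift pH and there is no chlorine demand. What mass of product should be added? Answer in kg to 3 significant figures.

6.86 kg

Volume: 1920 m³ = 1,920,000 L.
[OCl⁻]/[HOCl] = 10^(pH − pKa) = 10^(7.49 − 7.45) = 1.096; fraction as HOCl = 1/(1 + 1.096) = 0.477.
Free chlorine required for 1.34 ppm HOCl: 1.34 / 0.477 = 2.809 ppm.
FC to add: 2.809 − 0.8 = 2.009 mg/L as Cl₂.
Cl₂ equivalent: 2.009 mg/L × 1,920,000 L = 3858 g.
Product at 56.2% available Cl: 3858 / 0.562 = 6864 g.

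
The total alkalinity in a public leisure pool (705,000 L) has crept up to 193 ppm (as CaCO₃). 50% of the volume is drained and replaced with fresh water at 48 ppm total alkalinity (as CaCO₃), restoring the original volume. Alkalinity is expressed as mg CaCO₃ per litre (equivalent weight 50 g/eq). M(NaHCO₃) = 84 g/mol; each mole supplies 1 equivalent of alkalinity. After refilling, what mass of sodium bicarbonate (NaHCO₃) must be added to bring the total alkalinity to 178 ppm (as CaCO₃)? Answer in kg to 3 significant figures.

After draining 50% and refilling: 193 × 0.50 + 48 × 0.50 = 120.5 ppm.
Deficit to target: 178 − 120.5 = 57.5 mg/L.
As CaCO₃: 57.5 mg/L × 705,000 L = 40,540 g; ÷ 50 g/eq ÷ 1 = 810.8 mol NaHCO₃.
Mass: 810.8 × 84 = 68,100 g.

68.1 kg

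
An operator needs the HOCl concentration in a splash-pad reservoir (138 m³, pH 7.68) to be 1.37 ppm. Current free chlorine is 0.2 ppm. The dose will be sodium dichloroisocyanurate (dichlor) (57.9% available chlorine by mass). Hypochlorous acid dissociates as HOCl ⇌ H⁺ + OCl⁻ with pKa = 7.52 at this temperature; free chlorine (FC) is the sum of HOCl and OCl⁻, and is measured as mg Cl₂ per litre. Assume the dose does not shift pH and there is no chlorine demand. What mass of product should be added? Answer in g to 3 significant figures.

Volume: 138 m³ = 138,000 L.
[OCl⁻]/[HOCl] = 10^(pH − pKa) = 10^(7.68 − 7.52) = 1.445; fraction as HOCl = 1/(1 + 1.445) = 0.4089.
Free chlorine required for 1.37 ppm HOCl: 1.37 / 0.4089 = 3.35 ppm.
FC to add: 3.35 − 0.2 = 3.15 mg/L as Cl₂.
Cl₂ equivalent: 3.15 mg/L × 138,000 L = 434.7 g.
Product at 57.9% available Cl: 434.7 / 0.579 = 750.8 g.

751 g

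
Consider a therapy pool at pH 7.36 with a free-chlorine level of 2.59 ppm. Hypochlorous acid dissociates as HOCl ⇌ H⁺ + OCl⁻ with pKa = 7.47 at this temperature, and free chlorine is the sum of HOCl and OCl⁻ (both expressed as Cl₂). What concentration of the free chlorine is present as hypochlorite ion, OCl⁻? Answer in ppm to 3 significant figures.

[OCl⁻]/[HOCl] = 10^(pH − pKa) = 10^(7.36 − 7.47) = 10^-0.11 = 0.7762.
Fraction as HOCl = 1 / (1 + 0.7762) = 0.563.
OCl⁻ = (1 − 0.563) × 2.59 ppm = 1.132 ppm.

1.13 ppm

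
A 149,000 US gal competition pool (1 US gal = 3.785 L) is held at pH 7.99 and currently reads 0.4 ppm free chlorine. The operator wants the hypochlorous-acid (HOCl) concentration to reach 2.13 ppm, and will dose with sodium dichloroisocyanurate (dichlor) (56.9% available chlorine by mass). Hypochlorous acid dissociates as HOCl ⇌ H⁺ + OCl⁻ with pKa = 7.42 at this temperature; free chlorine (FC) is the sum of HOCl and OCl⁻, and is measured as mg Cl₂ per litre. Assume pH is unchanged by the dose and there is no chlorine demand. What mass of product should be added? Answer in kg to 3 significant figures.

9.56 kg

Volume: 149,000 US gal × 3.785 L/gal = 563,965 L.
[OCl⁻]/[HOCl] = 10^(pH − pKa) = 10^(7.99 − 7.42) = 3.715; fraction as HOCl = 1/(1 + 3.715) = 0.2121.
Free chlorine required for 2.13 ppm HOCl: 2.13 / 0.2121 = 10.04 ppm.
FC to add: 10.04 − 0.4 = 9.644 mg/L as Cl₂.
Cl₂ equivalent: 9.644 mg/L × 563,965 L = 5439 g.
Product at 56.9% available Cl: 5439 / 0.569 = 9558 g.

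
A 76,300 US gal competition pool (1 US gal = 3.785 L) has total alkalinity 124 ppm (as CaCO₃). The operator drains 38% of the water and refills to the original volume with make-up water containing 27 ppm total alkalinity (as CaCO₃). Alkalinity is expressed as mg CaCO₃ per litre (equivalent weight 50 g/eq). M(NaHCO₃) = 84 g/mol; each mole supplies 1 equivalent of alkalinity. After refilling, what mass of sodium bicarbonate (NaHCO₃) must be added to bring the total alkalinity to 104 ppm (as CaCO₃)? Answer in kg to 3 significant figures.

8.18 kg

Volume: 76,300 US gal × 3.785 L/gal = 288,796 L.
After draining 38% and refilling: 124 × 0.62 + 27 × 0.38 = 87.14 ppm.
Deficit to target: 104 − 87.14 = 16.86 mg/L.
As CaCO₃: 16.86 mg/L × 288,796 L = 4869 g; ÷ 50 g/eq ÷ 1 = 97.38 mol NaHCO₃.
Mass: 97.38 × 84 = 8180 g.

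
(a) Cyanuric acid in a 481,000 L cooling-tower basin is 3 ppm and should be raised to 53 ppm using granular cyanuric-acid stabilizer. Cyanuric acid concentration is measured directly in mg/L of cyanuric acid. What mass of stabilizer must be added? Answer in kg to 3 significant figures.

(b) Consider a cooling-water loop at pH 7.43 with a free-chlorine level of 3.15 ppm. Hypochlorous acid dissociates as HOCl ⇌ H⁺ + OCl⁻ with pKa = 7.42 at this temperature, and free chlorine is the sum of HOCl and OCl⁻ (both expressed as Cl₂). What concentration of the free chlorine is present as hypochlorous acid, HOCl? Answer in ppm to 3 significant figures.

(a) 24.1 kg; (b) 1.56 ppm

(a) CYA to add: (53 − 3) = 50 mg/L × 481,000 L = 24,050 g cyanuric acid.

(b) [OCl⁻]/[HOCl] = 10^(pH − pKa) = 10^(7.43 − 7.42) = 10^0.01 = 1.023.
(b) Fraction as HOCl = 1 / (1 + 1.023) = 0.4942.
(b) HOCl = 0.4942 × 3.15 ppm = 1.557 ppm.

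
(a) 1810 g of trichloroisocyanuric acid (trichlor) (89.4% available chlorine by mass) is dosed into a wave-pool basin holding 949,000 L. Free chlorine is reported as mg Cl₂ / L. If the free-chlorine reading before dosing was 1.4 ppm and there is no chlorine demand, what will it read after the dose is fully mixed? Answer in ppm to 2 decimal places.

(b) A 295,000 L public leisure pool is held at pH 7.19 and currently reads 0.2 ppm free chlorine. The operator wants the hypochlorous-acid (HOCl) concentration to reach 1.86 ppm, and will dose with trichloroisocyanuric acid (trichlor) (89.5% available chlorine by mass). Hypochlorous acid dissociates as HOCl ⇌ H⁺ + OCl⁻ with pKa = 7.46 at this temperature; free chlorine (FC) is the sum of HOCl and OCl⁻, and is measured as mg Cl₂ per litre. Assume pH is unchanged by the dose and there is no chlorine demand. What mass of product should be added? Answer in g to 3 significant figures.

(a) 3.11 ppm; (b) 876 g

(a) Available chlorine delivered: 1810 g × 0.894 = 1618 g as Cl₂.
(a) Concentration rise: 1618 g / 949,000 L = 1.705 mg/L = 1.71 ppm.
(a) Final FC: 1.4 + 1.71 = 3.11 ppm.

(b) [OCl⁻]/[HOCl] = 10^(pH − pKa) = 10^(7.19 − 7.46) = 0.537; fraction as HOCl = 1/(1 + 0.537) = 0.6506.
(b) Free chlorine required for 1.86 ppm HOCl: 1.86 / 0.6506 = 2.859 ppm.
(b) FC to add: 2.859 − 0.2 = 2.659 mg/L as Cl₂.
(b) Cl₂ equivalent: 2.659 mg/L × 295,000 L = 784.4 g.
(b) Product at 89.5% available Cl: 784.4 / 0.895 = 876.4 g.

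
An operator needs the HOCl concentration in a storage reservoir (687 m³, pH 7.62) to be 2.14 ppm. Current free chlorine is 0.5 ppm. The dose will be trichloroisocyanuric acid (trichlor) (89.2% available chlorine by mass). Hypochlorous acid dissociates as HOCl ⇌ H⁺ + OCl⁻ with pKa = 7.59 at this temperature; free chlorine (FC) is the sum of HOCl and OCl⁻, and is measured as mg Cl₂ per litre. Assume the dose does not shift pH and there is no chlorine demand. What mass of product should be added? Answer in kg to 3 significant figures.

3.03 kg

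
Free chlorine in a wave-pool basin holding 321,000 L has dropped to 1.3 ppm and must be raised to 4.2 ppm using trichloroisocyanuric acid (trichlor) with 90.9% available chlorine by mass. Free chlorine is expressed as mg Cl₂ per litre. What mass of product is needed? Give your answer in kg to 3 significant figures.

Chlorine deficit: 4.2 − 1.3 = 2.9 ppm = 2.9 mg/L as Cl₂.
Cl₂ equivalent needed: 2.9 mg/L × 321,000 L = 930,900 mg = 930.9 g.
Product at 90.9% available chlorine: 930.9 / 0.909 = 1024 g.

1.02 kg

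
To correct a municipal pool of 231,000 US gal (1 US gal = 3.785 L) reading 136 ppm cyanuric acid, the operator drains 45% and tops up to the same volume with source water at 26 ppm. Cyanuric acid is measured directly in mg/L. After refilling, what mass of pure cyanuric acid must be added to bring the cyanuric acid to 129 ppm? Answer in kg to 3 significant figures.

Volume: 231,000 US gal × 3.785 L/gal = 874,335 L.
After draining 45% and refilling: 136 × 0.55 + 26 × 0.45 = 86.5 ppm.
Deficit to target: 129 − 86.5 = 42.5 mg/L.
Mass: 42.5 mg/L × 874,335 L = 37,160 g cyanuric acid.

37.2 kg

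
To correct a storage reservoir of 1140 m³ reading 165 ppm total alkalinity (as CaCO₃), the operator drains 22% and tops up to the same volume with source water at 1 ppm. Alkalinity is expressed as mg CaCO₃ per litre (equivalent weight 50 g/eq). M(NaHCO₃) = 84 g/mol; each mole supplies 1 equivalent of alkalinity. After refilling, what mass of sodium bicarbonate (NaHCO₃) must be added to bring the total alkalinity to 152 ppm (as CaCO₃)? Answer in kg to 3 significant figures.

Volume: 1140 m³ = 1,140,000 L.
After draining 22% and refilling: 165 × 0.78 + 1 × 0.22 = 128.92 ppm.
Deficit to target: 152 − 128.92 = 23.08 mg/L.
As CaCO₃: 23.08 mg/L × 1,140,000 L = 26,310 g; ÷ 50 g/eq ÷ 1 = 526.2 mol NaHCO₃.
Mass: 526.2 × 84 = 44,200 g.

44.2 kg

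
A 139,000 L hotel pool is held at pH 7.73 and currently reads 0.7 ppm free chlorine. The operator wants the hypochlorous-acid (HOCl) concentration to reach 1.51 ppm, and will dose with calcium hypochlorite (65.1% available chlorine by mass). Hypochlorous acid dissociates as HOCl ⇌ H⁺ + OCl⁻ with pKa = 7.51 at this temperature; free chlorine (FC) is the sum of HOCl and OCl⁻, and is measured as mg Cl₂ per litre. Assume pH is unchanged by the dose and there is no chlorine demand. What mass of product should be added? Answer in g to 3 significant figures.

[OCl⁻]/[HOCl] = 10^(pH − pKa) = 10^(7.73 − 7.51) = 1.66; fraction as HOCl = 1/(1 + 1.66) = 0.376.
Free chlorine required for 1.51 ppm HOCl: 1.51 / 0.376 = 4.016 ppm.
FC to add: 4.016 − 0.7 = 3.316 mg/L as Cl₂.
Cl₂ equivalent: 3.316 mg/L × 139,000 L = 460.9 g.
Product at 65.1% available Cl: 460.9 / 0.651 = 708 g.

708 g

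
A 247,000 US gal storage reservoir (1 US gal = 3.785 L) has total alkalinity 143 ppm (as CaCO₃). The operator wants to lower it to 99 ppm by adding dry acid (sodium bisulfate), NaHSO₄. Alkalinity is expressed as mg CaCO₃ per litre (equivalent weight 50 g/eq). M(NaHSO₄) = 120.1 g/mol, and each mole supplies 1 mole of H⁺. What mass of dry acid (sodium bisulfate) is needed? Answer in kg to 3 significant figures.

Volume: 247,000 US gal × 3.785 L/gal = 934,895 L.
Alkalinity to neutralize: (143 − 99) = 44 mg/L as CaCO₃ × 934,895 L = 41,140 g as CaCO₃.
Equivalents of H⁺ required: 41,140 ÷ 50 g/eq = 822.7 eq = 822.7 mol NaHSO₄.
Mass of NaHSO₄: 822.7 × 120.1 = 98,810 g.

98.8 kg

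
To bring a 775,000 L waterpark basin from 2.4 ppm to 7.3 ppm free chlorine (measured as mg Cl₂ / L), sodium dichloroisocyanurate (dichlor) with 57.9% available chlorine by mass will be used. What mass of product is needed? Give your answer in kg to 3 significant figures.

6.56 kg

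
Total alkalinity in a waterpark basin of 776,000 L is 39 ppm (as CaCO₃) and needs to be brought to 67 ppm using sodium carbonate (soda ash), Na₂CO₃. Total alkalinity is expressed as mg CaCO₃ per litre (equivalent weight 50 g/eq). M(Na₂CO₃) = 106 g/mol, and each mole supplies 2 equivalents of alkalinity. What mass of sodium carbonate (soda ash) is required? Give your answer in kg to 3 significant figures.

23.0 kg

Alkalinity to add: (67 − 39) = 28 mg/L as CaCO₃ × 776,000 L = 21,730 g as CaCO₃.
Equivalents: 21,730 g ÷ 50 g/eq = 434.6 eq.
Each mole of Na₂CO₃ supplies 2 eq, so 434.6 / 2 = 217.3 mol.
Mass: 217.3 mol × 106 g/mol = 23,030 g.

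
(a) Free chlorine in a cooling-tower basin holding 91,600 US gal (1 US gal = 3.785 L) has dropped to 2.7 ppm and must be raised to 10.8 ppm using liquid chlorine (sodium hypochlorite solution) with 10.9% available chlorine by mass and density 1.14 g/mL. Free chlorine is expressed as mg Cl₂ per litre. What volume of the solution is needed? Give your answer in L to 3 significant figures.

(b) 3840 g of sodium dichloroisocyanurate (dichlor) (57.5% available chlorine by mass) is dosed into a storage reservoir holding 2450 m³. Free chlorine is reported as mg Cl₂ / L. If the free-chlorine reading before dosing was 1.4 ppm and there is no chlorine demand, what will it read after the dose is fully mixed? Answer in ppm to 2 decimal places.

(a) Volume: 91,600 US gal × 3.785 L/gal = 346,706 L.
(a) Chlorine deficit: 10.8 − 2.7 = 8.1 ppm = 8.1 mg/L as Cl₂.
(a) Cl₂ equivalent needed: 8.1 mg/L × 346,706 L = 2,808,000 mg = 2808 g.
(a) Product at 10.9% available chlorine: 2808 / 0.109 = 25,760 g.
(a) Volume at density 1.14 g/mL: 25,760 g ÷ 1.14 g/mL = 22,600 mL.

(b) Volume: 2450 m³ = 2,450,000 L.
(b) Available chlorine delivered: 3840 g × 0.575 = 2208 g as Cl₂.
(b) Concentration rise: 2208 g / 2,450,000 L = 0.9012 mg/L = 0.90 ppm.
(b) Final FC: 1.4 + 0.90 = 2.30 ppm.

(a) 22.6 L; (b) 2.30 ppm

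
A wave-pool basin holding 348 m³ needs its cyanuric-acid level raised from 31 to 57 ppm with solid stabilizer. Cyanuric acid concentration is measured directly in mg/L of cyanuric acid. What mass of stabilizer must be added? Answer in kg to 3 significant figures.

Volume: 348 m³ = 348,000 L.
CYA to add: (57 − 31) = 26 mg/L × 348,000 L = 9048 g cyanuric acid.

9.05 kg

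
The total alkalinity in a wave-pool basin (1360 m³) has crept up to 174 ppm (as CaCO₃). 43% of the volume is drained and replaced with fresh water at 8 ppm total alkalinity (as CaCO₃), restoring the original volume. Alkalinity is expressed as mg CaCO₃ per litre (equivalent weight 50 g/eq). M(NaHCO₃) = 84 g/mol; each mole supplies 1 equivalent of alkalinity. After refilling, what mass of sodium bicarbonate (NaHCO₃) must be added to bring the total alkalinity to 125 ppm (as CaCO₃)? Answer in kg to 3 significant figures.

51.1 kg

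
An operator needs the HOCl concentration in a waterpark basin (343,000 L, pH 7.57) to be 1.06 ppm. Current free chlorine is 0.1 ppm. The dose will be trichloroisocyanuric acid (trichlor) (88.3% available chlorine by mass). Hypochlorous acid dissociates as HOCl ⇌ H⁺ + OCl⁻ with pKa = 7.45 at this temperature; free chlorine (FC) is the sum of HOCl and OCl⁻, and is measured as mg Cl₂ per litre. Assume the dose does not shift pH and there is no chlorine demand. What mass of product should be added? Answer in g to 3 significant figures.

916 g

[OCl⁻]/[HOCl] = 10^(pH − pKa) = 10^(7.57 − 7.45) = 1.318; fraction as HOCl = 1/(1 + 1.318) = 0.4314.
Free chlorine required for 1.06 ppm HOCl: 1.06 / 0.4314 = 2.457 ppm.
FC to add: 2.457 − 0.1 = 2.357 mg/L as Cl₂.
Cl₂ equivalent: 2.357 mg/L × 343,000 L = 808.6 g.
Product at 88.3% available Cl: 808.6 / 0.883 = 915.7 g.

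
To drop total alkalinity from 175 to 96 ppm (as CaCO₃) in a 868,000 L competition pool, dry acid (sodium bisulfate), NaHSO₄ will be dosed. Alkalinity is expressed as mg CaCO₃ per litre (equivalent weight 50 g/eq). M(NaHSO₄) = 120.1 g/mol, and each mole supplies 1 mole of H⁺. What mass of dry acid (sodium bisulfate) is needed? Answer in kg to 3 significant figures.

Alkalinity to neutralize: (175 − 96) = 79 mg/L as CaCO₃ × 868,000 L = 68,570 g as CaCO₃.
Equivalents of H⁺ required: 68,570 ÷ 50 g/eq = 1371 eq = 1371 mol NaHSO₄.
Mass of NaHSO₄: 1371 × 120.1 = 164,700 g.

165 kg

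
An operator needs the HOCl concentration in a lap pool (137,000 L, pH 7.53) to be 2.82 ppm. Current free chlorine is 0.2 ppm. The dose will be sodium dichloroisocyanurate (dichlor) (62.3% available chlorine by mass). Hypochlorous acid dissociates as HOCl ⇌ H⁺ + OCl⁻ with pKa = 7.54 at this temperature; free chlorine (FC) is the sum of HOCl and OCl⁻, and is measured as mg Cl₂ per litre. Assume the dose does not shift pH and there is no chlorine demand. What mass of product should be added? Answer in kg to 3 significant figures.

[OCl⁻]/[HOCl] = 10^(pH − pKa) = 10^(7.53 − 7.54) = 0.9772; fraction as HOCl = 1/(1 + 0.9772) = 0.5058.
Free chlorine required for 2.82 ppm HOCl: 2.82 / 0.5058 = 5.576 ppm.
FC to add: 5.576 − 0.2 = 5.376 mg/L as Cl₂.
Cl₂ equivalent: 5.376 mg/L × 137,000 L = 736.5 g.
Product at 62.3% available Cl: 736.5 / 0.623 = 1182 g.

1.18 kg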